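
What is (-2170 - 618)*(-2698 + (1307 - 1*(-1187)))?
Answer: 568752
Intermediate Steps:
(-2170 - 618)*(-2698 + (1307 - 1*(-1187))) = -2788*(-2698 + (1307 + 1187)) = -2788*(-2698 + 2494) = -2788*(-204) = 568752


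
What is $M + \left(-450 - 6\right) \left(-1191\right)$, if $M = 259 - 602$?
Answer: $542753$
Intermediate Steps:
$M = -343$
$M + \left(-450 - 6\right) \left(-1191\right) = -343 + \left(-450 - 6\right) \left(-1191\right) = -343 - -543096 = -343 + 543096 = 542753$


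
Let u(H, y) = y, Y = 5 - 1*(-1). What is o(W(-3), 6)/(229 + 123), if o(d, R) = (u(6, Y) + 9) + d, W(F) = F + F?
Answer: 9/352 ≈ 0.025568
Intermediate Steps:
Y = 6 (Y = 5 + 1 = 6)
W(F) = 2*F
o(d, R) = 15 + d (o(d, R) = (6 + 9) + d = 15 + d)
o(W(-3), 6)/(229 + 123) = (15 + 2*(-3))/(229 + 123) = (15 - 6)/352 = 9*(1/352) = 9/352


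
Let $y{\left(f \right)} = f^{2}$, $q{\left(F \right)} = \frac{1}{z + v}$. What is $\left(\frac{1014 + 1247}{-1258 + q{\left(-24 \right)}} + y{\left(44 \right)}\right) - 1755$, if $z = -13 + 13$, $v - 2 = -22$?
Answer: $\frac{4508921}{25161} \approx 179.2$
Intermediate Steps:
$v = -20$ ($v = 2 - 22 = -20$)
$z = 0$
$q{\left(F \right)} = - \frac{1}{20}$ ($q{\left(F \right)} = \frac{1}{0 - 20} = \frac{1}{-20} = - \frac{1}{20}$)
$\left(\frac{1014 + 1247}{-1258 + q{\left(-24 \right)}} + y{\left(44 \right)}\right) - 1755 = \left(\frac{1014 + 1247}{-1258 - \frac{1}{20}} + 44^{2}\right) - 1755 = \left(\frac{2261}{- \frac{25161}{20}} + 1936\right) - 1755 = \left(2261 \left(- \frac{20}{25161}\right) + 1936\right) - 1755 = \left(- \frac{45220}{25161} + 1936\right) - 1755 = \frac{48666476}{25161} - 1755 = \frac{4508921}{25161}$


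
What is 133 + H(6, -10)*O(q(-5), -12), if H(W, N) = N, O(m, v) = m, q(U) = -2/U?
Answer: 129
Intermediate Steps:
133 + H(6, -10)*O(q(-5), -12) = 133 - (-20)/(-5) = 133 - (-20)*(-1)/5 = 133 - 10*2/5 = 133 - 4 = 129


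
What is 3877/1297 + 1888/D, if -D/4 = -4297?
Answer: 17271653/5573209 ≈ 3.0990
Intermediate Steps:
D = 17188 (D = -4*(-4297) = 17188)
3877/1297 + 1888/D = 3877/1297 + 1888/17188 = 3877*(1/1297) + 1888*(1/17188) = 3877/1297 + 472/4297 = 17271653/5573209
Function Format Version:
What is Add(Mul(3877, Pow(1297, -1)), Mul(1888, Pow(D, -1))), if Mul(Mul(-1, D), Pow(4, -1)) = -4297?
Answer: Rational(17271653, 5573209) ≈ 3.0990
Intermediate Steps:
D = 17188 (D = Mul(-4, -4297) = 17188)
Add(Mul(3877, Pow(1297, -1)), Mul(1888, Pow(D, -1))) = Add(Mul(3877, Pow(1297, -1)), Mul(1888, Pow(17188, -1))) = Add(Mul(3877, Rational(1, 1297)), Mul(1888, Rational(1, 17188))) = Add(Rational(3877, 1297), Rational(472, 4297)) = Rational(17271653, 5573209)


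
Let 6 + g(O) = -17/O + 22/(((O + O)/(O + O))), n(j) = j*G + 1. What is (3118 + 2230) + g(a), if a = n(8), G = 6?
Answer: 262819/49 ≈ 5363.7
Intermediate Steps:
n(j) = 1 + 6*j (n(j) = j*6 + 1 = 6*j + 1 = 1 + 6*j)
a = 49 (a = 1 + 6*8 = 1 + 48 = 49)
g(O) = 16 - 17/O (g(O) = -6 + (-17/O + 22/(((O + O)/(O + O)))) = -6 + (-17/O + 22/(((2*O)/((2*O))))) = -6 + (-17/O + 22/(((2*O)*(1/(2*O))))) = -6 + (-17/O + 22/1) = -6 + (-17/O + 22*1) = -6 + (-17/O + 22) = -6 + (22 - 17/O) = 16 - 17/O)
(3118 + 2230) + g(a) = (3118 + 2230) + (16 - 17/49) = 5348 + (16 - 17*1/49) = 5348 + (16 - 17/49) = 5348 + 767/49 = 262819/49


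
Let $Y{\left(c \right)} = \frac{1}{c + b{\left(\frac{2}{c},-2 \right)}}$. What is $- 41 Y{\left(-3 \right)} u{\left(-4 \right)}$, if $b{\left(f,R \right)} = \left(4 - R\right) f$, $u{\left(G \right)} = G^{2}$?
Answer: $\frac{656}{7} \approx 93.714$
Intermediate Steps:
$b{\left(f,R \right)} = f \left(4 - R\right)$
$Y{\left(c \right)} = \frac{1}{c + \frac{12}{c}}$ ($Y{\left(c \right)} = \frac{1}{c + \frac{2}{c} \left(4 - -2\right)} = \frac{1}{c + \frac{2}{c} \left(4 + 2\right)} = \frac{1}{c + \frac{2}{c} 6} = \frac{1}{c + \frac{12}{c}}$)
$- 41 Y{\left(-3 \right)} u{\left(-4 \right)} = - 41 \left(- \frac{3}{12 + \left(-3\right)^{2}}\right) \left(-4\right)^{2} = - 41 \left(- \frac{3}{12 + 9}\right) 16 = - 41 \left(- \frac{3}{21}\right) 16 = - 41 \left(\left(-3\right) \frac{1}{21}\right) 16 = \left(-41\right) \left(- \frac{1}{7}\right) 16 = \frac{41}{7} \cdot 16 = \frac{656}{7}$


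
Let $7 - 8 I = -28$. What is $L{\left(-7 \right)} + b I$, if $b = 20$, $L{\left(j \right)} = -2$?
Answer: $\frac{171}{2} \approx 85.5$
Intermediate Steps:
$I = \frac{35}{8}$ ($I = \frac{7}{8} - - \frac{7}{2} = \frac{7}{8} + \frac{7}{2} = \frac{35}{8} \approx 4.375$)
$L{\left(-7 \right)} + b I = -2 + 20 \cdot \frac{35}{8} = -2 + \frac{175}{2} = \frac{171}{2}$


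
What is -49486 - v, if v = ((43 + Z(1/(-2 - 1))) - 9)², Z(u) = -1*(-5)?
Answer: -51007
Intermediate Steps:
Z(u) = 5
v = 1521 (v = ((43 + 5) - 9)² = (48 - 9)² = 39² = 1521)
-49486 - v = -49486 - 1*1521 = -49486 - 1521 = -51007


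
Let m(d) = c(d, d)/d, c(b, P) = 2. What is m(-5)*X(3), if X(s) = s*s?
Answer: -18/5 ≈ -3.6000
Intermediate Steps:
m(d) = 2/d
X(s) = s²
m(-5)*X(3) = (2/(-5))*3² = (2*(-⅕))*9 = -⅖*9 = -18/5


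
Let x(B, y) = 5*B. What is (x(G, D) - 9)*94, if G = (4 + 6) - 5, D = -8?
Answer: 1504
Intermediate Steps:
G = 5 (G = 10 - 5 = 5)
(x(G, D) - 9)*94 = (5*5 - 9)*94 = (25 - 9)*94 = 16*94 = 1504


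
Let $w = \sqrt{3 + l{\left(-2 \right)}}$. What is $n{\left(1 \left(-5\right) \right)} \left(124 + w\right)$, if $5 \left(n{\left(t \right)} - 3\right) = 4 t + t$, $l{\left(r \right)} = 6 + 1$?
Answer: $-248 - 2 \sqrt{10} \approx -254.32$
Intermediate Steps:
$l{\left(r \right)} = 7$
$n{\left(t \right)} = 3 + t$ ($n{\left(t \right)} = 3 + \frac{4 t + t}{5} = 3 + \frac{5 t}{5} = 3 + t$)
$w = \sqrt{10}$ ($w = \sqrt{3 + 7} = \sqrt{10} \approx 3.1623$)
$n{\left(1 \left(-5\right) \right)} \left(124 + w\right) = \left(3 + 1 \left(-5\right)\right) \left(124 + \sqrt{10}\right) = \left(3 - 5\right) \left(124 + \sqrt{10}\right) = - 2 \left(124 + \sqrt{10}\right) = -248 - 2 \sqrt{10}$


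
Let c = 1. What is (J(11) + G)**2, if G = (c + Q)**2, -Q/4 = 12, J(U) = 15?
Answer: 4946176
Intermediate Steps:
Q = -48 (Q = -4*12 = -48)
G = 2209 (G = (1 - 48)**2 = (-47)**2 = 2209)
(J(11) + G)**2 = (15 + 2209)**2 = 2224**2 = 4946176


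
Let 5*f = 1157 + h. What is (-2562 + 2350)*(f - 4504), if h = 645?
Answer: 4392216/5 ≈ 8.7844e+5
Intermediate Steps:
f = 1802/5 (f = (1157 + 645)/5 = (⅕)*1802 = 1802/5 ≈ 360.40)
(-2562 + 2350)*(f - 4504) = (-2562 + 2350)*(1802/5 - 4504) = -212*(-20718/5) = 4392216/5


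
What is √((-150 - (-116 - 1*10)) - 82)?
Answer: I*√106 ≈ 10.296*I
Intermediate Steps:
√((-150 - (-116 - 1*10)) - 82) = √((-150 - (-116 - 10)) - 82) = √((-150 - 1*(-126)) - 82) = √((-150 + 126) - 82) = √(-24 - 82) = √(-106) = I*√106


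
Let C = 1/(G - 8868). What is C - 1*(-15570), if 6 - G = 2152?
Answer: 171487979/11014 ≈ 15570.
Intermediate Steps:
G = -2146 (G = 6 - 1*2152 = 6 - 2152 = -2146)
C = -1/11014 (C = 1/(-2146 - 8868) = 1/(-11014) = -1/11014 ≈ -9.0793e-5)
C - 1*(-15570) = -1/11014 - 1*(-15570) = -1/11014 + 15570 = 171487979/11014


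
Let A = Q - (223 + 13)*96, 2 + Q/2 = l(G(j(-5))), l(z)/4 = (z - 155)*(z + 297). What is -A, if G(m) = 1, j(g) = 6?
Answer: 389796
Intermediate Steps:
l(z) = 4*(-155 + z)*(297 + z) (l(z) = 4*((z - 155)*(z + 297)) = 4*((-155 + z)*(297 + z)) = 4*(-155 + z)*(297 + z))
Q = -367140 (Q = -4 + 2*(-184140 + 4*1² + 568*1) = -4 + 2*(-184140 + 4*1 + 568) = -4 + 2*(-184140 + 4 + 568) = -4 + 2*(-183568) = -4 - 367136 = -367140)
A = -389796 (A = -367140 - (223 + 13)*96 = -367140 - 236*96 = -367140 - 1*22656 = -367140 - 22656 = -389796)
-A = -1*(-389796) = 389796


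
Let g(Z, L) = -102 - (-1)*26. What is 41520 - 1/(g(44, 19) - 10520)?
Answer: 439945921/10596 ≈ 41520.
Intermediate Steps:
g(Z, L) = -76 (g(Z, L) = -102 - 1*(-26) = -102 + 26 = -76)
41520 - 1/(g(44, 19) - 10520) = 41520 - 1/(-76 - 10520) = 41520 - 1/(-10596) = 41520 - 1*(-1/10596) = 41520 + 1/10596 = 439945921/10596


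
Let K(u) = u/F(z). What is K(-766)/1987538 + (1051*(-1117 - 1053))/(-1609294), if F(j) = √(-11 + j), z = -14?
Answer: 1140335/804647 + 383*I/4968845 ≈ 1.4172 + 7.708e-5*I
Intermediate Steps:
K(u) = -I*u/5 (K(u) = u/(√(-11 - 14)) = u/(√(-25)) = u/((5*I)) = u*(-I/5) = -I*u/5)
K(-766)/1987538 + (1051*(-1117 - 1053))/(-1609294) = -⅕*I*(-766)/1987538 + (1051*(-1117 - 1053))/(-1609294) = (766*I/5)*(1/1987538) + (1051*(-2170))*(-1/1609294) = 383*I/4968845 - 2280670*(-1/1609294) = 383*I/4968845 + 1140335/804647 = 1140335/804647 + 383*I/4968845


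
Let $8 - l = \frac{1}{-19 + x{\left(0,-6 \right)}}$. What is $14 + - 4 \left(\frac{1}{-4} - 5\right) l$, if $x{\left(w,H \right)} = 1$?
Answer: $\frac{1099}{6} \approx 183.17$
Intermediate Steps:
$l = \frac{145}{18}$ ($l = 8 - \frac{1}{-19 + 1} = 8 - \frac{1}{-18} = 8 - - \frac{1}{18} = 8 + \frac{1}{18} = \frac{145}{18} \approx 8.0556$)
$14 + - 4 \left(\frac{1}{-4} - 5\right) l = 14 + - 4 \left(\frac{1}{-4} - 5\right) \frac{145}{18} = 14 + - 4 \left(- \frac{1}{4} - 5\right) \frac{145}{18} = 14 + \left(-4\right) \left(- \frac{21}{4}\right) \frac{145}{18} = 14 + 21 \cdot \frac{145}{18} = 14 + \frac{1015}{6} = \frac{1099}{6}$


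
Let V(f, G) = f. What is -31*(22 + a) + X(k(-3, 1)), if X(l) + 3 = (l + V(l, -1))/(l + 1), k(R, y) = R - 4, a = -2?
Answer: -1862/3 ≈ -620.67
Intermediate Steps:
k(R, y) = -4 + R
X(l) = -3 + 2*l/(1 + l) (X(l) = -3 + (l + l)/(l + 1) = -3 + (2*l)/(1 + l) = -3 + 2*l/(1 + l))
-31*(22 + a) + X(k(-3, 1)) = -31*(22 - 2) + (-3 - (-4 - 3))/(1 + (-4 - 3)) = -31*20 + (-3 - 1*(-7))/(1 - 7) = -620 + (-3 + 7)/(-6) = -620 - ⅙*4 = -620 - ⅔ = -1862/3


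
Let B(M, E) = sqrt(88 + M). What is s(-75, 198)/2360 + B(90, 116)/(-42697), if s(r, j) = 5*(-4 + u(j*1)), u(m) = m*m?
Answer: 4900/59 - sqrt(178)/42697 ≈ 83.051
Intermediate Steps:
u(m) = m**2
s(r, j) = -20 + 5*j**2 (s(r, j) = 5*(-4 + (j*1)**2) = 5*(-4 + j**2) = -20 + 5*j**2)
s(-75, 198)/2360 + B(90, 116)/(-42697) = (-20 + 5*198**2)/2360 + sqrt(88 + 90)/(-42697) = (-20 + 5*39204)*(1/2360) + sqrt(178)*(-1/42697) = (-20 + 196020)*(1/2360) - sqrt(178)/42697 = 196000*(1/2360) - sqrt(178)/42697 = 4900/59 - sqrt(178)/42697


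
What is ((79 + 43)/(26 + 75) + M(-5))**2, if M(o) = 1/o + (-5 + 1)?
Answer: 2283121/255025 ≈ 8.9525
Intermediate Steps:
M(o) = -4 + 1/o (M(o) = 1/o - 4 = -4 + 1/o)
((79 + 43)/(26 + 75) + M(-5))**2 = ((79 + 43)/(26 + 75) + (-4 + 1/(-5)))**2 = (122/101 + (-4 - 1/5))**2 = (122*(1/101) - 21/5)**2 = (122/101 - 21/5)**2 = (-1511/505)**2 = 2283121/255025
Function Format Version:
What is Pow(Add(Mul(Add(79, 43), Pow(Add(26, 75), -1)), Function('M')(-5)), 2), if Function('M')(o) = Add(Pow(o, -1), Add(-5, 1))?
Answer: Rational(2283121, 255025) ≈ 8.9525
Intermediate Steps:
Function('M')(o) = Add(-4, Pow(o, -1)) (Function('M')(o) = Add(Pow(o, -1), -4) = Add(-4, Pow(o, -1)))
Pow(Add(Mul(Add(79, 43), Pow(Add(26, 75), -1)), Function('M')(-5)), 2) = Pow(Add(Mul(Add(79, 43), Pow(Add(26, 75), -1)), Add(-4, Pow(-5, -1))), 2) = Pow(Add(Mul(122, Pow(101, -1)), Add(-4, Rational(-1, 5))), 2) = Pow(Add(Mul(122, Rational(1, 101)), Rational(-21, 5)), 2) = Pow(Add(Rational(122, 101), Rational(-21, 5)), 2) = Pow(Rational(-1511, 505), 2) = Rational(2283121, 255025)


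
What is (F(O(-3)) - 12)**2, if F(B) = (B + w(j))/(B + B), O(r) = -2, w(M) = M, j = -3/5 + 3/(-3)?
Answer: 12321/100 ≈ 123.21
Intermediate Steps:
j = -8/5 (j = -3*1/5 + 3*(-1/3) = -3/5 - 1 = -8/5 ≈ -1.6000)
F(B) = (-8/5 + B)/(2*B) (F(B) = (B - 8/5)/(B + B) = (-8/5 + B)/((2*B)) = (-8/5 + B)*(1/(2*B)) = (-8/5 + B)/(2*B))
(F(O(-3)) - 12)**2 = ((1/10)*(-8 + 5*(-2))/(-2) - 12)**2 = ((1/10)*(-1/2)*(-8 - 10) - 12)**2 = ((1/10)*(-1/2)*(-18) - 12)**2 = (9/10 - 12)**2 = (-111/10)**2 = 12321/100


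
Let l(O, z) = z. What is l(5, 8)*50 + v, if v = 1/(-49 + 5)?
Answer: 17599/44 ≈ 399.98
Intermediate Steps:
v = -1/44 (v = 1/(-44) = -1/44 ≈ -0.022727)
l(5, 8)*50 + v = 8*50 - 1/44 = 400 - 1/44 = 17599/44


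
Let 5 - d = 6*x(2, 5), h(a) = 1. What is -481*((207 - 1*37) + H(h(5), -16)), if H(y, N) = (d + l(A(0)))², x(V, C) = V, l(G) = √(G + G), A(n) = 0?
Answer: -105339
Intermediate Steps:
l(G) = √2*√G (l(G) = √(2*G) = √2*√G)
d = -7 (d = 5 - 6*2 = 5 - 1*12 = 5 - 12 = -7)
H(y, N) = 49 (H(y, N) = (-7 + √2*√0)² = (-7 + √2*0)² = (-7 + 0)² = (-7)² = 49)
-481*((207 - 1*37) + H(h(5), -16)) = -481*((207 - 1*37) + 49) = -481*((207 - 37) + 49) = -481*(170 + 49) = -481*219 = -105339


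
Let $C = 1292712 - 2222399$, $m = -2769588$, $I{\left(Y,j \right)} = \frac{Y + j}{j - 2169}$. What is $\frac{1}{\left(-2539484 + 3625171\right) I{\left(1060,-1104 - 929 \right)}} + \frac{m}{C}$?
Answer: $\frac{2925723139952962}{982096664539837} \approx 2.9791$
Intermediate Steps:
$I{\left(Y,j \right)} = \frac{Y + j}{-2169 + j}$
$C = -929687$ ($C = 1292712 - 2222399 = -929687$)
$\frac{1}{\left(-2539484 + 3625171\right) I{\left(1060,-1104 - 929 \right)}} + \frac{m}{C} = \frac{1}{\left(-2539484 + 3625171\right) \frac{1060 - 2033}{-2169 - 2033}} - \frac{2769588}{-929687} = \frac{1}{1085687 \frac{1060 - 2033}{-2169 - 2033}} - - \frac{2769588}{929687} = \frac{1}{1085687 \frac{1060 - 2033}{-2169 - 2033}} + \frac{2769588}{929687} = \frac{1}{1085687 \frac{1}{-4202} \left(-973\right)} + \frac{2769588}{929687} = \frac{1}{1085687 \left(\left(- \frac{1}{4202}\right) \left(-973\right)\right)} + \frac{2769588}{929687} = \frac{1}{1085687 \cdot \frac{973}{4202}} + \frac{2769588}{929687} = \frac{1}{1085687} \cdot \frac{4202}{973} + \frac{2769588}{929687} = \frac{4202}{1056373451} + \frac{2769588}{929687} = \frac{2925723139952962}{982096664539837}$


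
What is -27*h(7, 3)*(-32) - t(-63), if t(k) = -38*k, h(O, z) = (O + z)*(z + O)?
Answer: 84006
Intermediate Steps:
h(O, z) = (O + z)² (h(O, z) = (O + z)*(O + z) = (O + z)²)
-27*h(7, 3)*(-32) - t(-63) = -27*(7 + 3)²*(-32) - (-38)*(-63) = -27*10²*(-32) - 1*2394 = -27*100*(-32) - 2394 = -2700*(-32) - 2394 = 86400 - 2394 = 84006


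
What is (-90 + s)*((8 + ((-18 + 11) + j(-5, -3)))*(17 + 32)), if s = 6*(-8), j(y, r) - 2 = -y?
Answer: -54096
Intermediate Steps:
j(y, r) = 2 - y
s = -48
(-90 + s)*((8 + ((-18 + 11) + j(-5, -3)))*(17 + 32)) = (-90 - 48)*((8 + ((-18 + 11) + (2 - 1*(-5))))*(17 + 32)) = -138*(8 + (-7 + (2 + 5)))*49 = -138*(8 + (-7 + 7))*49 = -138*(8 + 0)*49 = -1104*49 = -138*392 = -54096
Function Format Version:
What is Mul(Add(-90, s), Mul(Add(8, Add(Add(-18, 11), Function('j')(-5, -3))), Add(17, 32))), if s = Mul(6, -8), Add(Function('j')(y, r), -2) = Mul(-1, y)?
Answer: -54096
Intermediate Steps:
Function('j')(y, r) = Add(2, Mul(-1, y))
s = -48
Mul(Add(-90, s), Mul(Add(8, Add(Add(-18, 11), Function('j')(-5, -3))), Add(17, 32))) = Mul(Add(-90, -48), Mul(Add(8, Add(Add(-18, 11), Add(2, Mul(-1, -5)))), Add(17, 32))) = Mul(-138, Mul(Add(8, Add(-7, Add(2, 5))), 49)) = Mul(-138, Mul(Add(8, Add(-7, 7)), 49)) = Mul(-138, Mul(Add(8, 0), 49)) = Mul(-138, Mul(8, 49)) = Mul(-138, 392) = -54096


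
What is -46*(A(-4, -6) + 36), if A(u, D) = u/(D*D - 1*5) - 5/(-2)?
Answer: -54717/31 ≈ -1765.1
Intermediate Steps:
A(u, D) = 5/2 + u/(-5 + D²) (A(u, D) = u/(D² - 5) - 5*(-½) = u/(-5 + D²) + 5/2 = 5/2 + u/(-5 + D²))
-46*(A(-4, -6) + 36) = -46*((-25 + 2*(-4) + 5*(-6)²)/(2*(-5 + (-6)²)) + 36) = -46*((-25 - 8 + 5*36)/(2*(-5 + 36)) + 36) = -46*((½)*(-25 - 8 + 180)/31 + 36) = -46*((½)*(1/31)*147 + 36) = -46*(147/62 + 36) = -46*2379/62 = -54717/31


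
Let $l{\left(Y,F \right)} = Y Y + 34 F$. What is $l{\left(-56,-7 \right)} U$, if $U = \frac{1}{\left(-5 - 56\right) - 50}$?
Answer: $- \frac{966}{37} \approx -26.108$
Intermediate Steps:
$l{\left(Y,F \right)} = Y^{2} + 34 F$
$U = - \frac{1}{111}$ ($U = \frac{1}{-61 - 50} = \frac{1}{-111} = - \frac{1}{111} \approx -0.009009$)
$l{\left(-56,-7 \right)} U = \left(\left(-56\right)^{2} + 34 \left(-7\right)\right) \left(- \frac{1}{111}\right) = \left(3136 - 238\right) \left(- \frac{1}{111}\right) = 2898 \left(- \frac{1}{111}\right) = - \frac{966}{37}$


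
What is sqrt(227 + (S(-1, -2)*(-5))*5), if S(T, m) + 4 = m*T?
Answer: sqrt(277) ≈ 16.643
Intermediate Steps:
S(T, m) = -4 + T*m (S(T, m) = -4 + m*T = -4 + T*m)
sqrt(227 + (S(-1, -2)*(-5))*5) = sqrt(227 + ((-4 - 1*(-2))*(-5))*5) = sqrt(227 + ((-4 + 2)*(-5))*5) = sqrt(227 - 2*(-5)*5) = sqrt(227 + 10*5) = sqrt(227 + 50) = sqrt(277)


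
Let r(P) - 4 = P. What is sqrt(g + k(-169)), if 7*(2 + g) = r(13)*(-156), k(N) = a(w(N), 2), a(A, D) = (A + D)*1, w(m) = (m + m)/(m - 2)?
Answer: I*sqrt(59999758)/399 ≈ 19.413*I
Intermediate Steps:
w(m) = 2*m/(-2 + m) (w(m) = (2*m)/(-2 + m) = 2*m/(-2 + m))
r(P) = 4 + P
a(A, D) = A + D
k(N) = 2 + 2*N/(-2 + N) (k(N) = 2*N/(-2 + N) + 2 = 2 + 2*N/(-2 + N))
g = -2666/7 (g = -2 + ((4 + 13)*(-156))/7 = -2 + (17*(-156))/7 = -2 + (1/7)*(-2652) = -2 - 2652/7 = -2666/7 ≈ -380.86)
sqrt(g + k(-169)) = sqrt(-2666/7 + 4*(-1 - 169)/(-2 - 169)) = sqrt(-2666/7 + 4*(-170)/(-171)) = sqrt(-2666/7 + 4*(-1/171)*(-170)) = sqrt(-2666/7 + 680/171) = sqrt(-451126/1197) = I*sqrt(59999758)/399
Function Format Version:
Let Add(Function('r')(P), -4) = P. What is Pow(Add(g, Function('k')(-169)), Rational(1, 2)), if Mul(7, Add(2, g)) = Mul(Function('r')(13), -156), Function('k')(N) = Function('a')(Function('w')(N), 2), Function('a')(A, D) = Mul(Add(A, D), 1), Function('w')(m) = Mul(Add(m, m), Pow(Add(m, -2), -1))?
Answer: Mul(Rational(1, 399), I, Pow(59999758, Rational(1, 2))) ≈ Mul(19.413, I)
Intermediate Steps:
Function('w')(m) = Mul(2, m, Pow(Add(-2, m), -1)) (Function('w')(m) = Mul(Mul(2, m), Pow(Add(-2, m), -1)) = Mul(2, m, Pow(Add(-2, m), -1)))
Function('r')(P) = Add(4, P)
Function('a')(A, D) = Add(A, D)
Function('k')(N) = Add(2, Mul(2, N, Pow(Add(-2, N), -1))) (Function('k')(N) = Add(Mul(2, N, Pow(Add(-2, N), -1)), 2) = Add(2, Mul(2, N, Pow(Add(-2, N), -1))))
g = Rational(-2666, 7) (g = Add(-2, Mul(Rational(1, 7), Mul(Add(4, 13), -156))) = Add(-2, Mul(Rational(1, 7), Mul(17, -156))) = Add(-2, Mul(Rational(1, 7), -2652)) = Add(-2, Rational(-2652, 7)) = Rational(-2666, 7) ≈ -380.86)
Pow(Add(g, Function('k')(-169)), Rational(1, 2)) = Pow(Add(Rational(-2666, 7), Mul(4, Pow(Add(-2, -169), -1), Add(-1, -169))), Rational(1, 2)) = Pow(Add(Rational(-2666, 7), Mul(4, Pow(-171, -1), -170)), Rational(1, 2)) = Pow(Add(Rational(-2666, 7), Mul(4, Rational(-1, 171), -170)), Rational(1, 2)) = Pow(Add(Rational(-2666, 7), Rational(680, 171)), Rational(1, 2)) = Pow(Rational(-451126, 1197), Rational(1, 2)) = Mul(Rational(1, 399), I, Pow(59999758, Rational(1, 2)))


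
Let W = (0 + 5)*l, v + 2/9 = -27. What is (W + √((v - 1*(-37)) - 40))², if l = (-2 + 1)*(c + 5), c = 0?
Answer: 5353/9 - 200*I*√17/3 ≈ 594.78 - 274.87*I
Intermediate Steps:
v = -245/9 (v = -2/9 - 27 = -245/9 ≈ -27.222)
l = -5 (l = (-2 + 1)*(0 + 5) = -1*5 = -5)
W = -25 (W = (0 + 5)*(-5) = 5*(-5) = -25)
(W + √((v - 1*(-37)) - 40))² = (-25 + √((-245/9 - 1*(-37)) - 40))² = (-25 + √((-245/9 + 37) - 40))² = (-25 + √(88/9 - 40))² = (-25 + √(-272/9))² = (-25 + 4*I*√17/3)²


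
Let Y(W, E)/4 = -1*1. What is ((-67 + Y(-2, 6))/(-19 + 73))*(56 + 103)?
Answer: -3763/18 ≈ -209.06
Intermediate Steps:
Y(W, E) = -4 (Y(W, E) = 4*(-1*1) = 4*(-1) = -4)
((-67 + Y(-2, 6))/(-19 + 73))*(56 + 103) = ((-67 - 4)/(-19 + 73))*(56 + 103) = -71/54*159 = -3763/18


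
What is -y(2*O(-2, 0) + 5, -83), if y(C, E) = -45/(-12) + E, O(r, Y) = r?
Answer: 317/4 ≈ 79.250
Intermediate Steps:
y(C, E) = 15/4 + E (y(C, E) = -45*(-1/12) + E = 15/4 + E)
-y(2*O(-2, 0) + 5, -83) = -(15/4 - 83) = -1*(-317/4) = 317/4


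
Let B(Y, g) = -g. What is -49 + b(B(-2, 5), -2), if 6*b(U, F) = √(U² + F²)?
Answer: -49 + √29/6 ≈ -48.102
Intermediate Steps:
b(U, F) = √(F² + U²)/6 (b(U, F) = √(U² + F²)/6 = √(F² + U²)/6)
-49 + b(B(-2, 5), -2) = -49 + √((-2)² + (-1*5)²)/6 = -49 + √(4 + (-5)²)/6 = -49 + √(4 + 25)/6 = -49 + √29/6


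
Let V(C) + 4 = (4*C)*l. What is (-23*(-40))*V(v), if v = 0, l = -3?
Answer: -3680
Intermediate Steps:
V(C) = -4 - 12*C (V(C) = -4 + (4*C)*(-3) = -4 - 12*C)
(-23*(-40))*V(v) = (-23*(-40))*(-4 - 12*0) = 920*(-4 + 0) = 920*(-4) = -3680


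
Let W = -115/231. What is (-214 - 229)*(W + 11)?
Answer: -1074718/231 ≈ -4652.5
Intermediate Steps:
W = -115/231 (W = -115*1/231 = -115/231 ≈ -0.49784)
(-214 - 229)*(W + 11) = (-214 - 229)*(-115/231 + 11) = -443*2426/231 = -1074718/231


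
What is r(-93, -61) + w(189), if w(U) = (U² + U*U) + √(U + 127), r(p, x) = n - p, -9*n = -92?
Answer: 643907/9 + 2*√79 ≈ 71563.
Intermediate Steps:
n = 92/9 (n = -⅑*(-92) = 92/9 ≈ 10.222)
r(p, x) = 92/9 - p
w(U) = √(127 + U) + 2*U² (w(U) = (U² + U²) + √(127 + U) = 2*U² + √(127 + U) = √(127 + U) + 2*U²)
r(-93, -61) + w(189) = (92/9 - 1*(-93)) + (√(127 + 189) + 2*189²) = (92/9 + 93) + (√316 + 2*35721) = 929/9 + (2*√79 + 71442) = 929/9 + (71442 + 2*√79) = 643907/9 + 2*√79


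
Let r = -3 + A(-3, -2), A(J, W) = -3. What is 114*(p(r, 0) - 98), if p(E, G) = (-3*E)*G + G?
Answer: -11172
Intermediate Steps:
r = -6 (r = -3 - 3 = -6)
p(E, G) = G - 3*E*G (p(E, G) = -3*E*G + G = G - 3*E*G)
114*(p(r, 0) - 98) = 114*(0*(1 - 3*(-6)) - 98) = 114*(0*(1 + 18) - 98) = 114*(0*19 - 98) = 114*(0 - 98) = 114*(-98) = -11172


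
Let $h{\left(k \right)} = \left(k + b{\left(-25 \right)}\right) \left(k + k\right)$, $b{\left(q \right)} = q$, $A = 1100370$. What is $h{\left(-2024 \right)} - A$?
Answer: $7193982$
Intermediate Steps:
$h{\left(k \right)} = 2 k \left(-25 + k\right)$ ($h{\left(k \right)} = \left(k - 25\right) \left(k + k\right) = \left(-25 + k\right) 2 k = 2 k \left(-25 + k\right)$)
$h{\left(-2024 \right)} - A = 2 \left(-2024\right) \left(-25 - 2024\right) - 1100370 = 2 \left(-2024\right) \left(-2049\right) - 1100370 = 8294352 - 1100370 = 7193982$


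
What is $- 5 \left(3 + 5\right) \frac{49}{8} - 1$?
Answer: $-246$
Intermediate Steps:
$- 5 \left(3 + 5\right) \frac{49}{8} - 1 = \left(-5\right) 8 \cdot 49 \cdot \frac{1}{8} - 1 = \left(-40\right) \frac{49}{8} - 1 = -245 - 1 = -246$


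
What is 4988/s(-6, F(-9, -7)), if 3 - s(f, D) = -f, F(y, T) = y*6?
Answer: -4988/3 ≈ -1662.7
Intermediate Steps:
F(y, T) = 6*y
s(f, D) = 3 + f (s(f, D) = 3 - (-1)*f = 3 + f)
4988/s(-6, F(-9, -7)) = 4988/(3 - 6) = 4988/(-3) = 4988*(-⅓) = -4988/3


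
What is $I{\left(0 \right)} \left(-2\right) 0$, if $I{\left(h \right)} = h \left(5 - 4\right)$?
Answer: $0$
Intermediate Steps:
$I{\left(h \right)} = h$ ($I{\left(h \right)} = h 1 = h$)
$I{\left(0 \right)} \left(-2\right) 0 = 0 \left(-2\right) 0 = 0 \cdot 0 = 0$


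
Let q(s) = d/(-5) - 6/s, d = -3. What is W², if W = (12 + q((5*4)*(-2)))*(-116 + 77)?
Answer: 3956121/16 ≈ 2.4726e+5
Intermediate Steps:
q(s) = ⅗ - 6/s (q(s) = -3/(-5) - 6/s = -3*(-⅕) - 6/s = ⅗ - 6/s)
W = -1989/4 (W = (12 + (⅗ - 6/((5*4)*(-2))))*(-116 + 77) = (12 + (⅗ - 6/(20*(-2))))*(-39) = (12 + (⅗ - 6/(-40)))*(-39) = (12 + (⅗ - 6*(-1/40)))*(-39) = (12 + (⅗ + 3/20))*(-39) = (12 + ¾)*(-39) = (51/4)*(-39) = -1989/4 ≈ -497.25)
W² = (-1989/4)² = 3956121/16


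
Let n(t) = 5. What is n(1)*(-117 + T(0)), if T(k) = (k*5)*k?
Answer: -585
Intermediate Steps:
T(k) = 5*k**2 (T(k) = (5*k)*k = 5*k**2)
n(1)*(-117 + T(0)) = 5*(-117 + 5*0**2) = 5*(-117 + 5*0) = 5*(-117 + 0) = 5*(-117) = -585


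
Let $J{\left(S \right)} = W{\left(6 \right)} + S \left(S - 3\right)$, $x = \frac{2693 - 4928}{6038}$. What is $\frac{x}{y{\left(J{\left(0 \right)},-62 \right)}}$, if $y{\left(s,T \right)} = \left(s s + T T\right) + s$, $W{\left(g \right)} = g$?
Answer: $- \frac{2235}{23463668} \approx -9.5254 \cdot 10^{-5}$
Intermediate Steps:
$x = - \frac{2235}{6038}$ ($x = \left(-2235\right) \frac{1}{6038} = - \frac{2235}{6038} \approx -0.37016$)
$J{\left(S \right)} = 6 + S \left(-3 + S\right)$ ($J{\left(S \right)} = 6 + S \left(S - 3\right) = 6 + S \left(-3 + S\right)$)
$y{\left(s,T \right)} = s + T^{2} + s^{2}$ ($y{\left(s,T \right)} = \left(s^{2} + T^{2}\right) + s = \left(T^{2} + s^{2}\right) + s = s + T^{2} + s^{2}$)
$\frac{x}{y{\left(J{\left(0 \right)},-62 \right)}} = - \frac{2235}{6038 \left(\left(6 + 0^{2} - 0\right) + \left(-62\right)^{2} + \left(6 + 0^{2} - 0\right)^{2}\right)} = - \frac{2235}{6038 \left(\left(6 + 0 + 0\right) + 3844 + \left(6 + 0 + 0\right)^{2}\right)} = - \frac{2235}{6038 \left(6 + 3844 + 6^{2}\right)} = - \frac{2235}{6038 \left(6 + 3844 + 36\right)} = - \frac{2235}{6038 \cdot 3886} = \left(- \frac{2235}{6038}\right) \frac{1}{3886} = - \frac{2235}{23463668}$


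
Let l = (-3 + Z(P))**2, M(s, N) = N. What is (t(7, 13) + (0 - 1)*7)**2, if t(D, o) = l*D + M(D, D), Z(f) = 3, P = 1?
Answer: 0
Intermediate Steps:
l = 0 (l = (-3 + 3)**2 = 0**2 = 0)
t(D, o) = D (t(D, o) = 0*D + D = 0 + D = D)
(t(7, 13) + (0 - 1)*7)**2 = (7 + (0 - 1)*7)**2 = (7 - 1*7)**2 = (7 - 7)**2 = 0**2 = 0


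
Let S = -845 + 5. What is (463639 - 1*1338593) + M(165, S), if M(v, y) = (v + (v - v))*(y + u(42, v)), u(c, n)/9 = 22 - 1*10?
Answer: -995734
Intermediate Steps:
u(c, n) = 108 (u(c, n) = 9*(22 - 1*10) = 9*(22 - 10) = 9*12 = 108)
S = -840
M(v, y) = v*(108 + y) (M(v, y) = (v + (v - v))*(y + 108) = (v + 0)*(108 + y) = v*(108 + y))
(463639 - 1*1338593) + M(165, S) = (463639 - 1*1338593) + 165*(108 - 840) = (463639 - 1338593) + 165*(-732) = -874954 - 120780 = -995734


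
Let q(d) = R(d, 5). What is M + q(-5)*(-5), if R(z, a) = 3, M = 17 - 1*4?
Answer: -2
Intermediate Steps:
M = 13 (M = 17 - 4 = 13)
q(d) = 3
M + q(-5)*(-5) = 13 + 3*(-5) = 13 - 15 = -2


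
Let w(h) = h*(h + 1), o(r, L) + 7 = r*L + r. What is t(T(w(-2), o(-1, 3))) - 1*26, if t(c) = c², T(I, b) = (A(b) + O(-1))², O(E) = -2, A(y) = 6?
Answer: 230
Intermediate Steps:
o(r, L) = -7 + r + L*r (o(r, L) = -7 + (r*L + r) = -7 + (L*r + r) = -7 + (r + L*r) = -7 + r + L*r)
w(h) = h*(1 + h)
T(I, b) = 16 (T(I, b) = (6 - 2)² = 4² = 16)
t(T(w(-2), o(-1, 3))) - 1*26 = 16² - 1*26 = 256 - 26 = 230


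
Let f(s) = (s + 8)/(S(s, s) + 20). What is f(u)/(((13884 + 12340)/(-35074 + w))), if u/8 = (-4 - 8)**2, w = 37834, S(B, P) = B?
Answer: 50025/480227 ≈ 0.10417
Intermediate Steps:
u = 1152 (u = 8*(-4 - 8)**2 = 8*(-12)**2 = 8*144 = 1152)
f(s) = (8 + s)/(20 + s) (f(s) = (s + 8)/(s + 20) = (8 + s)/(20 + s))
f(u)/(((13884 + 12340)/(-35074 + w))) = ((8 + 1152)/(20 + 1152))/(((13884 + 12340)/(-35074 + 37834))) = (1160/1172)/((26224/2760)) = ((1/1172)*1160)/((26224*(1/2760))) = 290/(293*(3278/345)) = (290/293)*(345/3278) = 50025/480227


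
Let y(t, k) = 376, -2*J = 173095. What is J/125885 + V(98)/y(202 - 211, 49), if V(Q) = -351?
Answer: -15345499/9466552 ≈ -1.6210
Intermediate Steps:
J = -173095/2 (J = -½*173095 = -173095/2 ≈ -86548.)
J/125885 + V(98)/y(202 - 211, 49) = -173095/2/125885 - 351/376 = -173095/2*1/125885 - 351*1/376 = -34619/50354 - 351/376 = -15345499/9466552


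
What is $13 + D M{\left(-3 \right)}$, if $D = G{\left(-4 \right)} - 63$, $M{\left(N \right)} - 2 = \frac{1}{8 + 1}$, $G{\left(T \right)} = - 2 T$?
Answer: $- \frac{928}{9} \approx -103.11$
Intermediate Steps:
$M{\left(N \right)} = \frac{19}{9}$ ($M{\left(N \right)} = 2 + \frac{1}{8 + 1} = 2 + \frac{1}{9} = \frac{19}{9}$)
$D = -55$ ($D = \left(-2\right) \left(-4\right) - 63 = 8 - 63 = -55$)
$13 + D M{\left(-3 \right)} = 13 - \frac{1045}{9} = - \frac{928}{9}$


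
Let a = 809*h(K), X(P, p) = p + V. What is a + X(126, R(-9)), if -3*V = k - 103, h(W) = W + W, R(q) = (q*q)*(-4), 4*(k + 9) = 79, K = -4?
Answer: -27061/4 ≈ -6765.3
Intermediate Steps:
k = 43/4 (k = -9 + (¼)*79 = -9 + 79/4 = 43/4 ≈ 10.750)
R(q) = -4*q² (R(q) = q²*(-4) = -4*q²)
h(W) = 2*W
V = 123/4 (V = -(43/4 - 103)/3 = -⅓*(-369/4) = 123/4 ≈ 30.750)
X(P, p) = 123/4 + p (X(P, p) = p + 123/4 = 123/4 + p)
a = -6472 (a = 809*(2*(-4)) = 809*(-8) = -6472)
a + X(126, R(-9)) = -6472 + (123/4 - 4*(-9)²) = -6472 + (123/4 - 4*81) = -6472 + (123/4 - 324) = -6472 - 1173/4 = -27061/4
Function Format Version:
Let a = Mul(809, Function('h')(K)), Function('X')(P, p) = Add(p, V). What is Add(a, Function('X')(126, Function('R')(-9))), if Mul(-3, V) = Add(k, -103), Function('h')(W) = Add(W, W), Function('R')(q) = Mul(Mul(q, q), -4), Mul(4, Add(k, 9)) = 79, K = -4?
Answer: Rational(-27061, 4) ≈ -6765.3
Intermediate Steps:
k = Rational(43, 4) (k = Add(-9, Mul(Rational(1, 4), 79)) = Add(-9, Rational(79, 4)) = Rational(43, 4) ≈ 10.750)
Function('R')(q) = Mul(-4, Pow(q, 2)) (Function('R')(q) = Mul(Pow(q, 2), -4) = Mul(-4, Pow(q, 2)))
Function('h')(W) = Mul(2, W)
V = Rational(123, 4) (V = Mul(Rational(-1, 3), Add(Rational(43, 4), -103)) = Mul(Rational(-1, 3), Rational(-369, 4)) = Rational(123, 4) ≈ 30.750)
Function('X')(P, p) = Add(Rational(123, 4), p) (Function('X')(P, p) = Add(p, Rational(123, 4)) = Add(Rational(123, 4), p))
a = -6472 (a = Mul(809, Mul(2, -4)) = Mul(809, -8) = -6472)
Add(a, Function('X')(126, Function('R')(-9))) = Add(-6472, Add(Rational(123, 4), Mul(-4, Pow(-9, 2)))) = Add(-6472, Add(Rational(123, 4), Mul(-4, 81))) = Add(-6472, Add(Rational(123, 4), -324)) = Add(-6472, Rational(-1173, 4)) = Rational(-27061, 4)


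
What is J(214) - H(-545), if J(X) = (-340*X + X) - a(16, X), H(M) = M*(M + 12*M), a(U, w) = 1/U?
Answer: -62941937/16 ≈ -3.9339e+6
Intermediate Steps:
H(M) = 13*M² (H(M) = M*(13*M) = 13*M²)
J(X) = -1/16 - 339*X (J(X) = (-340*X + X) - 1/16 = -339*X - 1*1/16 = -339*X - 1/16 = -1/16 - 339*X)
J(214) - H(-545) = (-1/16 - 339*214) - 13*(-545)² = (-1/16 - 72546) - 13*297025 = -1160737/16 - 1*3861325 = -1160737/16 - 3861325 = -62941937/16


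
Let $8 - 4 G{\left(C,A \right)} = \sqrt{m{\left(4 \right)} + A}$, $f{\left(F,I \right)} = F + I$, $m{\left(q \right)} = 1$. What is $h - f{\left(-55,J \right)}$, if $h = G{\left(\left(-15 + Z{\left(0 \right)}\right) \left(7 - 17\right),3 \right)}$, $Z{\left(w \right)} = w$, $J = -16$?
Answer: $\frac{145}{2} \approx 72.5$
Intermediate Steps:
$G{\left(C,A \right)} = 2 - \frac{\sqrt{1 + A}}{4}$
$h = \frac{3}{2}$ ($h = 2 - \frac{\sqrt{1 + 3}}{4} = 2 - \frac{\sqrt{4}}{4} = 2 - \frac{1}{2} = \frac{3}{2} \approx 1.5$)
$h - f{\left(-55,J \right)} = \frac{3}{2} - \left(-55 - 16\right) = \frac{3}{2} - -71 = \frac{3}{2} + 71 = \frac{145}{2}$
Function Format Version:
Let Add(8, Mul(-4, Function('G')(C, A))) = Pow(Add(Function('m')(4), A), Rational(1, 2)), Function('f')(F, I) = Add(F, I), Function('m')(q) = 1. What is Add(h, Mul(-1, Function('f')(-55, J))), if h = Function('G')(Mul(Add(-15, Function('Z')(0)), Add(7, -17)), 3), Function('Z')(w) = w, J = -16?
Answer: Rational(145, 2) ≈ 72.500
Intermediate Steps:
Function('G')(C, A) = Add(2, Mul(Rational(-1, 4), Pow(Add(1, A), Rational(1, 2))))
h = Rational(3, 2) (h = Add(2, Mul(Rational(-1, 4), Pow(Add(1, 3), Rational(1, 2)))) = Add(2, Mul(Rational(-1, 4), Pow(4, Rational(1, 2)))) = Add(2, Mul(Rational(-1, 4), 2)) = Add(2, Rational(-1, 2)) = Rational(3, 2) ≈ 1.5000)
Add(h, Mul(-1, Function('f')(-55, J))) = Add(Rational(3, 2), Mul(-1, Add(-55, -16))) = Add(Rational(3, 2), Mul(-1, -71)) = Add(Rational(3, 2), 71) = Rational(145, 2)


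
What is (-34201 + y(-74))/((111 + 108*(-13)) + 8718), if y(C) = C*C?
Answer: -383/99 ≈ -3.8687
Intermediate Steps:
y(C) = C²
(-34201 + y(-74))/((111 + 108*(-13)) + 8718) = (-34201 + (-74)²)/((111 + 108*(-13)) + 8718) = (-34201 + 5476)/((111 - 1404) + 8718) = -28725/(-1293 + 8718) = -28725/7425 = -28725*1/7425 = -383/99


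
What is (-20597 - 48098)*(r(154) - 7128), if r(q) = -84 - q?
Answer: 506007370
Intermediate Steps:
(-20597 - 48098)*(r(154) - 7128) = (-20597 - 48098)*((-84 - 1*154) - 7128) = -68695*((-84 - 154) - 7128) = -68695*(-238 - 7128) = -68695*(-7366) = 506007370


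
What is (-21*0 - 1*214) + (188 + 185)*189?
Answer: 70283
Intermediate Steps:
(-21*0 - 1*214) + (188 + 185)*189 = (0 - 214) + 373*189 = -214 + 70497 = 70283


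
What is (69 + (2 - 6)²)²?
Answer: 7225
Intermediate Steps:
(69 + (2 - 6)²)² = (69 + (-4)²)² = (69 + 16)² = 85² = 7225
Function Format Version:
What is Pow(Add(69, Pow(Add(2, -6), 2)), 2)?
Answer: 7225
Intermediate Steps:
Pow(Add(69, Pow(Add(2, -6), 2)), 2) = Pow(Add(69, Pow(-4, 2)), 2) = Pow(Add(69, 16), 2) = Pow(85, 2) = 7225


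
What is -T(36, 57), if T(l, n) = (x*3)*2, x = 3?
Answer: -18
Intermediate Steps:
T(l, n) = 18 (T(l, n) = (3*3)*2 = 9*2 = 18)
-T(36, 57) = -1*18 = -18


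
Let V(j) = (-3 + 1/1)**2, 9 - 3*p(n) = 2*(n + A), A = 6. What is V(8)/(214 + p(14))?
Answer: 12/611 ≈ 0.019640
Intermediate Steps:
p(n) = -1 - 2*n/3 (p(n) = 3 - 2*(n + 6)/3 = 3 - 2*(6 + n)/3 = 3 - (12 + 2*n)/3 = 3 + (-4 - 2*n/3) = -1 - 2*n/3)
V(j) = 4 (V(j) = (-3 + 1)**2 = (-2)**2 = 4)
V(8)/(214 + p(14)) = 4/(214 + (-1 - 2/3*14)) = 4/(214 + (-1 - 28/3)) = 4/(214 - 31/3) = 4/(611/3) = 4*(3/611) = 12/611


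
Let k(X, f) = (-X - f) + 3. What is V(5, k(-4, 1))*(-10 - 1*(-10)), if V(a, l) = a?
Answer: 0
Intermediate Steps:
k(X, f) = 3 - X - f
V(5, k(-4, 1))*(-10 - 1*(-10)) = 5*(-10 - 1*(-10)) = 5*(-10 + 10) = 5*0 = 0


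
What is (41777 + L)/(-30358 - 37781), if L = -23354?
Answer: -2047/7571 ≈ -0.27037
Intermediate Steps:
(41777 + L)/(-30358 - 37781) = (41777 - 23354)/(-30358 - 37781) = 18423/(-68139) = 18423*(-1/68139) = -2047/7571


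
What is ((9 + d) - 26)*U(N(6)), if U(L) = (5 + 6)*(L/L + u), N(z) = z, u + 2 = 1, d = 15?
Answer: 0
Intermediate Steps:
u = -1 (u = -2 + 1 = -1)
U(L) = 0 (U(L) = (5 + 6)*(L/L - 1) = 11*(1 - 1) = 11*0 = 0)
((9 + d) - 26)*U(N(6)) = ((9 + 15) - 26)*0 = (24 - 26)*0 = -2*0 = 0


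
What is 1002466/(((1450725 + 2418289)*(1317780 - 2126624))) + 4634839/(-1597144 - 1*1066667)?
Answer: -7252200567048393775/4168103377057109388 ≈ -1.7399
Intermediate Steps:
1002466/(((1450725 + 2418289)*(1317780 - 2126624))) + 4634839/(-1597144 - 1*1066667) = 1002466/((3869014*(-808844))) + 4634839/(-1597144 - 1066667) = 1002466/(-3129428759816) + 4634839/(-2663811) = 1002466*(-1/3129428759816) + 4634839*(-1/2663811) = -501233/1564714379908 - 4634839/2663811 = -7252200567048393775/4168103377057109388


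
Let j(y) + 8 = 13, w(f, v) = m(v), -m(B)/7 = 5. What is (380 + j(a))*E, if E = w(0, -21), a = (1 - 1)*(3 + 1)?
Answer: -13475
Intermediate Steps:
m(B) = -35 (m(B) = -7*5 = -35)
w(f, v) = -35
a = 0 (a = 0*4 = 0)
j(y) = 5 (j(y) = -8 + 13 = 5)
E = -35
(380 + j(a))*E = (380 + 5)*(-35) = 385*(-35) = -13475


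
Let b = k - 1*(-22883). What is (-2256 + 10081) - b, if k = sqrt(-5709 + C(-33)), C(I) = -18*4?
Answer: -15058 - I*sqrt(5781) ≈ -15058.0 - 76.033*I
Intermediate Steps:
C(I) = -72
k = I*sqrt(5781) (k = sqrt(-5709 - 72) = sqrt(-5781) = I*sqrt(5781) ≈ 76.033*I)
b = 22883 + I*sqrt(5781) (b = I*sqrt(5781) - 1*(-22883) = I*sqrt(5781) + 22883 = 22883 + I*sqrt(5781) ≈ 22883.0 + 76.033*I)
(-2256 + 10081) - b = (-2256 + 10081) - (22883 + I*sqrt(5781)) = 7825 + (-22883 - I*sqrt(5781)) = -15058 - I*sqrt(5781)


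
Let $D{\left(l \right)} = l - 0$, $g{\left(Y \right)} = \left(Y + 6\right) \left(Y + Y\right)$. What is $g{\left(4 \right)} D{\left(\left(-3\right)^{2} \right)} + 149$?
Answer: $869$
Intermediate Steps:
$g{\left(Y \right)} = 2 Y \left(6 + Y\right)$ ($g{\left(Y \right)} = \left(6 + Y\right) 2 Y = 2 Y \left(6 + Y\right)$)
$D{\left(l \right)} = l$ ($D{\left(l \right)} = l + 0 = l$)
$g{\left(4 \right)} D{\left(\left(-3\right)^{2} \right)} + 149 = 2 \cdot 4 \left(6 + 4\right) \left(-3\right)^{2} + 149 = 2 \cdot 4 \cdot 10 \cdot 9 + 149 = 80 \cdot 9 + 149 = 720 + 149 = 869$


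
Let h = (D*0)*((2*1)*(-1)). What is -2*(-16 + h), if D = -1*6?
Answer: 32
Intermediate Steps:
D = -6
h = 0 (h = (-6*0)*((2*1)*(-1)) = 0*(2*(-1)) = 0*(-2) = 0)
-2*(-16 + h) = -2*(-16 + 0) = -2*(-16) = 32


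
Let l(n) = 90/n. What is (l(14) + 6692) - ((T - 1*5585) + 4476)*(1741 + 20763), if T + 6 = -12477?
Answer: 2141167465/7 ≈ 3.0588e+8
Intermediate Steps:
T = -12483 (T = -6 - 12477 = -12483)
(l(14) + 6692) - ((T - 1*5585) + 4476)*(1741 + 20763) = (90/14 + 6692) - ((-12483 - 1*5585) + 4476)*(1741 + 20763) = (90*(1/14) + 6692) - ((-12483 - 5585) + 4476)*22504 = (45/7 + 6692) - (-18068 + 4476)*22504 = 46889/7 - (-13592)*22504 = 46889/7 - 1*(-305874368) = 46889/7 + 305874368 = 2141167465/7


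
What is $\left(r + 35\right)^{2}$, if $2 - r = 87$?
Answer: $2500$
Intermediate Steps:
$r = -85$ ($r = 2 - 87 = -85$)
$\left(r + 35\right)^{2} = \left(-85 + 35\right)^{2} = \left(-50\right)^{2} = 2500$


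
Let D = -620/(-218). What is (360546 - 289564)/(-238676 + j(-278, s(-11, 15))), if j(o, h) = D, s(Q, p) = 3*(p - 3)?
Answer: -3868519/13007687 ≈ -0.29740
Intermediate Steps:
s(Q, p) = -9 + 3*p (s(Q, p) = 3*(-3 + p) = -9 + 3*p)
D = 310/109 (D = -620*(-1/218) = 310/109 ≈ 2.8440)
j(o, h) = 310/109
(360546 - 289564)/(-238676 + j(-278, s(-11, 15))) = (360546 - 289564)/(-238676 + 310/109) = 70982/(-26015374/109) = 70982*(-109/26015374) = -3868519/13007687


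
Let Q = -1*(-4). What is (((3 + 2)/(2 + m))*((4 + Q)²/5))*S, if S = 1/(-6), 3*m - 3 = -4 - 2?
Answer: -32/3 ≈ -10.667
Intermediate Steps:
m = -1 (m = 1 + (-4 - 2)/3 = 1 + (⅓)*(-6) = 1 - 2 = -1)
S = -⅙ ≈ -0.16667
Q = 4
(((3 + 2)/(2 + m))*((4 + Q)²/5))*S = (((3 + 2)/(2 - 1))*((4 + 4)²/5))*(-⅙) = ((5/1)*(8²*(⅕)))*(-⅙) = ((5*1)*(64*(⅕)))*(-⅙) = (5*(64/5))*(-⅙) = 64*(-⅙) = -32/3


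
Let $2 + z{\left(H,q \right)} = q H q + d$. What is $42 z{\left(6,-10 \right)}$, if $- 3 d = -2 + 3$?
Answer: $25102$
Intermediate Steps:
$d = - \frac{1}{3}$ ($d = - \frac{-2 + 3}{3} = \left(- \frac{1}{3}\right) 1 = - \frac{1}{3} \approx -0.33333$)
$z{\left(H,q \right)} = - \frac{7}{3} + H q^{2}$ ($z{\left(H,q \right)} = -2 + \left(q H q - \frac{1}{3}\right) = -2 + \left(H q q - \frac{1}{3}\right) = -2 + \left(H q^{2} - \frac{1}{3}\right) = -2 + \left(- \frac{1}{3} + H q^{2}\right) = - \frac{7}{3} + H q^{2}$)
$42 z{\left(6,-10 \right)} = 42 \left(- \frac{7}{3} + 6 \left(-10\right)^{2}\right) = 42 \left(- \frac{7}{3} + 6 \cdot 100\right) = 42 \left(- \frac{7}{3} + 600\right) = 42 \cdot \frac{1793}{3} = 25102$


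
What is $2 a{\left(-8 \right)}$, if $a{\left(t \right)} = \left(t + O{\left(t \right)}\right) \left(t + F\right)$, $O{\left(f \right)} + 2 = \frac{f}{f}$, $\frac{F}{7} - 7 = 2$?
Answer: $-990$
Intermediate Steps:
$F = 63$ ($F = 49 + 7 \cdot 2 = 49 + 14 = 63$)
$O{\left(f \right)} = -1$ ($O{\left(f \right)} = -2 + \frac{f}{f} = -2 + 1 = -1$)
$a{\left(t \right)} = \left(-1 + t\right) \left(63 + t\right)$ ($a{\left(t \right)} = \left(t - 1\right) \left(t + 63\right) = \left(-1 + t\right) \left(63 + t\right)$)
$2 a{\left(-8 \right)} = 2 \left(-63 + \left(-8\right)^{2} + 62 \left(-8\right)\right) = 2 \left(-63 + 64 - 496\right) = 2 \left(-495\right) = -990$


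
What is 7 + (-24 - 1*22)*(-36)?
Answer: 1663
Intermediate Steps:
7 + (-24 - 1*22)*(-36) = 7 + (-24 - 22)*(-36) = 7 - 46*(-36) = 7 + 1656 = 1663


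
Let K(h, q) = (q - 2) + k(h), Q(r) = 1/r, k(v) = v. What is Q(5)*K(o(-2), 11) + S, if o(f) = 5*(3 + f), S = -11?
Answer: -41/5 ≈ -8.2000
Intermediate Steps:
o(f) = 15 + 5*f
K(h, q) = -2 + h + q (K(h, q) = (q - 2) + h = (-2 + q) + h = -2 + h + q)
Q(5)*K(o(-2), 11) + S = (-2 + (15 + 5*(-2)) + 11)/5 - 11 = (-2 + (15 - 10) + 11)/5 - 11 = (-2 + 5 + 11)/5 - 11 = (1/5)*14 - 11 = 14/5 - 11 = -41/5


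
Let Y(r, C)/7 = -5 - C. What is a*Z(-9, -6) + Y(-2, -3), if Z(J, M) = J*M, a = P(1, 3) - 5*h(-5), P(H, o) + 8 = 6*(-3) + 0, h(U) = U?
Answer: -68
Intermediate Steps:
P(H, o) = -26 (P(H, o) = -8 + (6*(-3) + 0) = -8 + (-18 + 0) = -8 - 18 = -26)
a = -1 (a = -26 - 5*(-5) = -26 + 25 = -1)
Y(r, C) = -35 - 7*C (Y(r, C) = 7*(-5 - C) = -35 - 7*C)
a*Z(-9, -6) + Y(-2, -3) = -(-9)*(-6) + (-35 - 7*(-3)) = -1*54 + (-35 + 21) = -54 - 14 = -68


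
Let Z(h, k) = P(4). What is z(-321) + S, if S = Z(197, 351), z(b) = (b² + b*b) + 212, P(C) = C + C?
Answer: 206302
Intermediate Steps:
P(C) = 2*C
z(b) = 212 + 2*b² (z(b) = (b² + b²) + 212 = 2*b² + 212 = 212 + 2*b²)
Z(h, k) = 8 (Z(h, k) = 2*4 = 8)
S = 8
z(-321) + S = (212 + 2*(-321)²) + 8 = (212 + 2*103041) + 8 = (212 + 206082) + 8 = 206294 + 8 = 206302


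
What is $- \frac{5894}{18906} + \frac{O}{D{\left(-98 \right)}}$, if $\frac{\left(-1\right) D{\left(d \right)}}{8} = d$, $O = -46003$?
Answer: $- \frac{437176807}{7411152} \approx -58.989$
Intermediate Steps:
$D{\left(d \right)} = - 8 d$
$- \frac{5894}{18906} + \frac{O}{D{\left(-98 \right)}} = - \frac{5894}{18906} - \frac{46003}{\left(-8\right) \left(-98\right)} = \left(-5894\right) \frac{1}{18906} - \frac{46003}{784} = - \frac{2947}{9453} - \frac{46003}{784} = - \frac{437176807}{7411152}$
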